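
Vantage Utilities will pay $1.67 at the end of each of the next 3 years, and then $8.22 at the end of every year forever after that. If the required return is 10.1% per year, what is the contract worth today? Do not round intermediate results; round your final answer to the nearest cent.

PV of 3-year annuity: $1.67 × [1 − (1+0.101)^−3] / 0.101 = 4.14574
Perpetuity value at year 3: $8.22 / 0.101 = 81.38614
PV of perpetuity: 81.38614 / (1+0.101)^3 = 60.98015
Total PV = 4.14574 + 60.98015 = 65.12589

$65.13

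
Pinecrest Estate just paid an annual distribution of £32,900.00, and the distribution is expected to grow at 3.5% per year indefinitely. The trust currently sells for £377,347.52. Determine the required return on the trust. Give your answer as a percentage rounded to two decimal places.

D₁ = £32,900.00 × 1.035 = £34,051.5000
P = D₁/(r − g) ⇒ r = D₁/P + g = £34,051.5000/£377,347.52 + 0.035 = 0.090239 + 0.035 = 0.125239

12.52%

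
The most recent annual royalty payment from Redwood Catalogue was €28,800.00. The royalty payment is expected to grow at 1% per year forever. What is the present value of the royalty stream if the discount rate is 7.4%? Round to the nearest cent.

D₁ = D₀ × (1 + g) = €28,800.00 × 1.01 = €29,088.0000
Growing perpetuity: P = D₁ / (r − g) = €29,088.0000 / (0.074 − 0.01) = €454,500.00

€454500.00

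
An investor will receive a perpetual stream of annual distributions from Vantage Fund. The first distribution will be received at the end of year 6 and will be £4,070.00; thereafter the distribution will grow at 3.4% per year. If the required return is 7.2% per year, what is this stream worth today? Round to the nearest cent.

Value at end of year 5: C₁ / (r − g) = £4,070.00 / (0.072 − 0.034) = £107,105.2632
Discount to today: PV = £107,105.2632 / (1 + 0.072)^5 = £107,105.2632 / 1.415709 = £75,654.87

£75654.87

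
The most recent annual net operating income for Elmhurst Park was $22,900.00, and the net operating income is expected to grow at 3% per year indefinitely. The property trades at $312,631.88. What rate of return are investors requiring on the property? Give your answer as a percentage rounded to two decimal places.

D₁ = $22,900.00 × 1.03 = $23,587.0000
P = D₁/(r − g) ⇒ r = D₁/P + g = $23,587.0000/$312,631.88 + 0.03 = 0.075447 + 0.03 = 0.105447

10.54%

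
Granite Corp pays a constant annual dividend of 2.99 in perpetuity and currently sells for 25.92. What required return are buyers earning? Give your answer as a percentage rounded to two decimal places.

11.54%

P = C/r ⇒ r = C/P = 2.99/25.92 = 0.115355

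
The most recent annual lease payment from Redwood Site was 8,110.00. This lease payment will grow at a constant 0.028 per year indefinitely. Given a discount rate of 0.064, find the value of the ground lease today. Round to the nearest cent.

D₁ = D₀ × (1 + g) = 8,110.00 × 1.028 = 8,337.0800
Growing perpetuity: P = D₁ / (r − g) = 8,337.0800 / (0.064 − 0.028) = 231,585.56

231585.56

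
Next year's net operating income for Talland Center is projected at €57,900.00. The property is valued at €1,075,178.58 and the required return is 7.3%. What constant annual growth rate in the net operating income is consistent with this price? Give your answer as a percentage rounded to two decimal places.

P = D₁/(r−g) ⇒ g = r − D₁/P = 0.073 − €57,900.00/€1,075,178.58 = 0.019148

1.91%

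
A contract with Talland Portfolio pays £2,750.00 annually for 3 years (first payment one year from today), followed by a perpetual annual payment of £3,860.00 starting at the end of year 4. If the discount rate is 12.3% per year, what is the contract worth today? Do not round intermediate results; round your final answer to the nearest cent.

PV of 3-year annuity: £2,750.00 × [1 − (1+0.123)^−3] / 0.123 = 6571.13417
Perpetuity value at year 3: £3,860.00 / 0.123 = 31382.11382
PV of perpetuity: 31382.11382 / (1+0.123)^3 = 22158.63095
Total PV = 6571.13417 + 22158.63095 = 28729.76512

£28729.77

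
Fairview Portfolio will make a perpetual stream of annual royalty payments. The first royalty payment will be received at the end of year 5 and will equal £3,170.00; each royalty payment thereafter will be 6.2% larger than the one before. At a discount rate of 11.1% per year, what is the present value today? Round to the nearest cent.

Value at end of year 4: C₁ / (r − g) = £3,170.00 / (0.111 − 0.062) = £64,693.8776
Discount to today: PV = £64,693.8776 / (1 + 0.111)^4 = £64,693.8776 / 1.523548 = £42,462.64

£42462.64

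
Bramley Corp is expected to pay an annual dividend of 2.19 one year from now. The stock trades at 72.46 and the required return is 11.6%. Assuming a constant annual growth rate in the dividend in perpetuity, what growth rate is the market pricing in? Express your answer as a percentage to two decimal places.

8.58%

P = D₁/(r−g) ⇒ g = r − D₁/P = 0.116 − 2.19/72.46 = 0.085776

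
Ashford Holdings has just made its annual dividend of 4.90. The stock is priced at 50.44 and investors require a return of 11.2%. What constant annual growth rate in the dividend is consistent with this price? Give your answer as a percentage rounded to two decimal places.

1.35%

P = D₀(1+g)/(r−g) ⇒ P(r−g) = D₀(1+g) ⇒ g(P+D₀) = P·r − D₀
g = (P·r − D₀)/(P + D₀) = (50.44×0.112 − 4.90) / (50.44 + 4.90) = 0.013540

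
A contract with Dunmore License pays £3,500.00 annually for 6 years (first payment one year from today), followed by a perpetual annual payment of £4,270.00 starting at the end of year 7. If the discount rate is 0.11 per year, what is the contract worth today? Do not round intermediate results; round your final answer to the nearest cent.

PV of 6-year annuity: £3,500.00 × [1 − (1+0.11)^−6] / 0.11 = 14806.88249
Perpetuity value at year 6: £4,270.00 / 0.11 = 38818.18182
PV of perpetuity: 38818.18182 / (1+0.11)^6 = 20753.78518
Total PV = 14806.88249 + 20753.78518 = 35560.66767

£35560.67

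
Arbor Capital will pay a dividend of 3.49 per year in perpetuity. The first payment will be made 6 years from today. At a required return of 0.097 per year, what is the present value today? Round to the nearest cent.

Value at end of year 5: C / r = 3.49 / 0.097 = 35.9794
Discount to today: PV = 35.9794 / (1 + 0.097)^5 = 35.9794 / 1.588668 = 22.65

22.65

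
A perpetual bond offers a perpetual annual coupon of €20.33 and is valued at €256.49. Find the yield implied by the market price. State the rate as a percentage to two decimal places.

P = C/r ⇒ r = C/P = €20.33/€256.49 = 0.079262

7.93%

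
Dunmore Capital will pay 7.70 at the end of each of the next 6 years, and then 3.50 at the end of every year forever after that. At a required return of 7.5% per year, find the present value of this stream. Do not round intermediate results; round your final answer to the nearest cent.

66.38

PV of 6-year annuity: 7.70 × [1 − (1+0.075)^−6] / 0.075 = 36.14262
Perpetuity value at year 6: 3.50 / 0.075 = 46.66667
PV of perpetuity: 46.66667 / (1+0.075)^6 = 30.23820
Total PV = 36.14262 + 30.23820 = 66.38082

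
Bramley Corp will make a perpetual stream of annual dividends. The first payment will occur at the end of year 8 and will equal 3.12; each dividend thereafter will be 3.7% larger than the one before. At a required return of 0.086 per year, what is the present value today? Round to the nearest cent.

Value at end of year 7: C₁ / (r − g) = 3.12 / (0.086 − 0.037) = 63.6735
Discount to today: PV = 63.6735 / (1 + 0.086)^7 = 63.6735 / 1.781594 = 35.74

35.74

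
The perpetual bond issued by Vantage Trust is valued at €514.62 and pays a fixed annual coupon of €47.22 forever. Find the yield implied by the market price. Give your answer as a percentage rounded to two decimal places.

9.18%

P = C/r ⇒ r = C/P = €47.22/€514.62 = 0.091757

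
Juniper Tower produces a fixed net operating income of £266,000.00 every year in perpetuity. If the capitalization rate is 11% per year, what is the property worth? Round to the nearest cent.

Level perpetuity: PV = C / r = £266,000.00 / 0.11 = £2,418,181.82

£2418181.82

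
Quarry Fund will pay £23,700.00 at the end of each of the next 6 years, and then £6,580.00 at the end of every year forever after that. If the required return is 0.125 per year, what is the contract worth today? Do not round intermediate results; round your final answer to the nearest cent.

PV of 6-year annuity: £23,700.00 × [1 − (1+0.125)^−6] / 0.125 = 96075.97306
Perpetuity value at year 6: £6,580.00 / 0.125 = 52640.00000
PV of perpetuity: 52640.00000 / (1+0.125)^6 = 25965.74250
Total PV = 96075.97306 + 25965.74250 = 122041.71556

£122041.72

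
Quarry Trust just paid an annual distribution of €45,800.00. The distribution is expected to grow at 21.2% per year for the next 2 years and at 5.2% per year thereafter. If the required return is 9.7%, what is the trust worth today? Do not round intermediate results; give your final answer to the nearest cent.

D_1 = 55509.60000
D_2 = 67277.63520
Terminal value at year 2: TV = D_2×(1+g_2)/(r−g_2) = 70776.07223/0.045 = 1572801.60512
P_0 = D_1/(1+r)^1 + D_2/(1+r)^2 + TV/(1+r)^2
    = 50601.27621 + 55905.87672 + 1306955.16248 = 1413462.31541

€1413462.32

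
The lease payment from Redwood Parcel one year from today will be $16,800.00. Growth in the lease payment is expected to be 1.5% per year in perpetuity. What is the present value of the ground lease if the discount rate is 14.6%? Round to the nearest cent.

$128244.27

Growing perpetuity: P = D₁ / (r − g) = $16,800.0000 / (0.146 − 0.015) = $128,244.27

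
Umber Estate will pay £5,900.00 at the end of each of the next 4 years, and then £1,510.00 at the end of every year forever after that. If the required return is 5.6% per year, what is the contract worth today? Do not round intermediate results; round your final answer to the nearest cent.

PV of 4-year annuity: £5,900.00 × [1 − (1+0.056)^−4] / 0.056 = 20632.77994
Perpetuity value at year 4: £1,510.00 / 0.056 = 26964.28571
PV of perpetuity: 26964.28571 / (1+0.056)^4 = 21683.69288
Total PV = 20632.77994 + 21683.69288 = 42316.47282

£42316.47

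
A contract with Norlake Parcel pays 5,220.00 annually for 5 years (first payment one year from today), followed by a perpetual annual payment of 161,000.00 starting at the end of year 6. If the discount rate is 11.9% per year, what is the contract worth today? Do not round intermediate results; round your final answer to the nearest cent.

PV of 5-year annuity: 5,220.00 × [1 − (1+0.119)^−5] / 0.119 = 18863.64074
Perpetuity value at year 5: 161,000.00 / 0.119 = 1352941.17647
PV of perpetuity: 1352941.17647 / (1+0.119)^5 = 771131.56745
Total PV = 18863.64074 + 771131.56745 = 789995.20819

789995.21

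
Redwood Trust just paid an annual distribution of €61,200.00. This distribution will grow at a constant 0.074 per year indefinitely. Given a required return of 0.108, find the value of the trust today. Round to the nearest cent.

€1933200.00

D₁ = D₀ × (1 + g) = €61,200.00 × 1.074 = €65,728.8000
Growing perpetuity: P = D₁ / (r − g) = €65,728.8000 / (0.108 − 0.074) = €1,933,200.00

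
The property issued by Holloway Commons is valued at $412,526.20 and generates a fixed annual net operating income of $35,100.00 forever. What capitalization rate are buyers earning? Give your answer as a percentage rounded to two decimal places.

P = C/r ⇒ r = C/P = $35,100.00/$412,526.20 = 0.085086

8.51%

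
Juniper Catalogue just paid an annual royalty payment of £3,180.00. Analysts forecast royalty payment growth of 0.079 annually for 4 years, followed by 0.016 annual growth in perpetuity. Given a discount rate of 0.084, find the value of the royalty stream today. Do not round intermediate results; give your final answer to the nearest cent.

D_1 = 3431.22000
D_2 = 3702.28638
D_3 = 3994.76700
D_4 = 4310.35360
Terminal value at year 4: TV = D_4×(1+g_2)/(r−g_2) = 4379.31925/0.068 = 64401.75375
P_0 = D_1/(1+r)^1 + D_2/(1+r)^2 + D_3/(1+r)^3 + D_4/(1+r)^4 + TV/(1+r)^4
    = 3165.33210 + 3150.73186 + 3136.19897 + 3121.73310 + 46642.36521 = 59216.36125

£59216.36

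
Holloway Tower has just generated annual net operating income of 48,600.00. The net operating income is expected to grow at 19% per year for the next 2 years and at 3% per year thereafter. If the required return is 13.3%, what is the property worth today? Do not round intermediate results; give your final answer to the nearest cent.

640788.37

D_1 = 57834.00000
D_2 = 68822.46000
Terminal value at year 2: TV = D_2×(1+g_2)/(r−g_2) = 70887.13380/0.103 = 688224.60000
P_0 = D_1/(1+r)^1 + D_2/(1+r)^2 + TV/(1+r)^2
    = 51045.01324 + 53613.03244 + 536130.32440 = 640788.37008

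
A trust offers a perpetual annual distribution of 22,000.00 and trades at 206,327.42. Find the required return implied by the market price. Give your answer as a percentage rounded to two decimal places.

P = C/r ⇒ r = C/P = 22,000.00/206,327.42 = 0.106627

10.66%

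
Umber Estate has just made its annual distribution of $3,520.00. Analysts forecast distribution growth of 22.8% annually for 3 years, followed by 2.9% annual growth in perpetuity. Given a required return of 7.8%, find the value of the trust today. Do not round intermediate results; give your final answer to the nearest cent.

$123050.83

D_1 = 4322.56000
D_2 = 5308.10368
D_3 = 6518.35132
Terminal value at year 3: TV = D_3×(1+g_2)/(r−g_2) = 6707.38351/0.049 = 136885.37770
P_0 = D_1/(1+r)^1 + D_2/(1+r)^2 + D_3/(1+r)^3 + TV/(1+r)^3
    = 4009.79592 + 4567.74526 + 5203.33133 + 109269.95798 = 123050.83049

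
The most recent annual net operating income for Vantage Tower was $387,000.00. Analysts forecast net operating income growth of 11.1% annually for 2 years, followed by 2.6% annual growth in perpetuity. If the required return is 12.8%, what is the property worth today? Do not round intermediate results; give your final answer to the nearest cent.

D_1 = 429957.00000
D_2 = 477682.22700
Terminal value at year 2: TV = D_2×(1+g_2)/(r−g_2) = 490101.96490/0.102 = 4804921.22453
P_0 = D_1/(1+r)^1 + D_2/(1+r)^2 + TV/(1+r)^2
    = 381167.55319 + 375423.00673 + 3776313.77362 = 4532904.33354

$4532904.33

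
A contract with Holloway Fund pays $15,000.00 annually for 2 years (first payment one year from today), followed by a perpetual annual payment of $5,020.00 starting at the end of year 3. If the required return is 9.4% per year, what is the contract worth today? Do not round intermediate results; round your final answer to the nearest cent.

$70865.39

PV of 2-year annuity: $15,000.00 × [1 − (1+0.094)^−2] / 0.094 = 26244.19720
Perpetuity value at year 2: $5,020.00 / 0.094 = 53404.25532
PV of perpetuity: 53404.25532 / (1+0.094)^2 = 44621.19732
Total PV = 26244.19720 + 44621.19732 = 70865.39452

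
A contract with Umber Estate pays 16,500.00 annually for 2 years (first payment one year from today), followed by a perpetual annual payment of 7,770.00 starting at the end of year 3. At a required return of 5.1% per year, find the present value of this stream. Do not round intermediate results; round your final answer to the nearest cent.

168562.62

PV of 2-year annuity: 16,500.00 × [1 − (1+0.051)^−2] / 0.051 = 30636.85439
Perpetuity value at year 2: 7,770.00 / 0.051 = 152352.94118
PV of perpetuity: 152352.94118 / (1+0.051)^2 = 137925.76793
Total PV = 30636.85439 + 137925.76793 = 168562.62232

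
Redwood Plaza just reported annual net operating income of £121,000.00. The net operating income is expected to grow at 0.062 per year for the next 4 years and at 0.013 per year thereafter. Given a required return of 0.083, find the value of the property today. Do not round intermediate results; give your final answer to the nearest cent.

£2080115.33

D_1 = 128502.00000
D_2 = 136469.12400
D_3 = 144930.20969
D_4 = 153915.88269
Terminal value at year 4: TV = D_4×(1+g_2)/(r−g_2) = 155916.78916/0.07 = 2227382.70234
P_0 = D_1/(1+r)^1 + D_2/(1+r)^2 + D_3/(1+r)^3 + D_4/(1+r)^4 + TV/(1+r)^4
    = 118653.73961 + 116352.97458 + 114096.82272 + 111884.41895 + 1619127.37712 = 2080115.33298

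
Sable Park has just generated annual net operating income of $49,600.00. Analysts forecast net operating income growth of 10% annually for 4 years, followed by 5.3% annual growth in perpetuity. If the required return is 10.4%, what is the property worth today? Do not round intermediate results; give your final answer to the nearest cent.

$1205942.04

D_1 = 54560.00000
D_2 = 60016.00000
D_3 = 66017.60000
D_4 = 72619.36000
Terminal value at year 4: TV = D_4×(1+g_2)/(r−g_2) = 76468.18608/0.051 = 1499376.19765
P_0 = D_1/(1+r)^1 + D_2/(1+r)^2 + D_3/(1+r)^3 + D_4/(1+r)^4 + TV/(1+r)^4
    = 49420.28986 + 49241.23083 + 49062.82058 + 48885.05673 + 1009332.64199 = 1205942.03999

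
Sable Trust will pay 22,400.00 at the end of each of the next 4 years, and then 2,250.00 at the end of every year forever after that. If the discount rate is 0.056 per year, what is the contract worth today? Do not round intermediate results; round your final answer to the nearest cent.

110644.76

PV of 4-year annuity: 22,400.00 × [1 − (1+0.056)^−4] / 0.056 = 78334.62215
Perpetuity value at year 4: 2,250.00 / 0.056 = 40178.57143
PV of perpetuity: 40178.57143 / (1+0.056)^4 = 32310.13840
Total PV = 78334.62215 + 32310.13840 = 110644.76055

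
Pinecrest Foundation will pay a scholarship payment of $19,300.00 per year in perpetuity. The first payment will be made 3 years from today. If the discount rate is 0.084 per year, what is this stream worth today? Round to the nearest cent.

$195532.73

Value at end of year 2: C / r = $19,300.00 / 0.084 = $229,761.9048
Discount to today: PV = $229,761.9048 / (1 + 0.084)^2 = $229,761.9048 / 1.175056 = $195,532.73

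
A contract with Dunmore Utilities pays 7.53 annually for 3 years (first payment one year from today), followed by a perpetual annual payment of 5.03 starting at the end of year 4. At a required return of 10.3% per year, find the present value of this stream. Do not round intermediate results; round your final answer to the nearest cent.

PV of 3-year annuity: 7.53 × [1 − (1+0.103)^−3] / 0.103 = 18.62753
Perpetuity value at year 3: 5.03 / 0.103 = 48.83495
PV of perpetuity: 48.83495 / (1+0.103)^3 = 36.39186
Total PV = 18.62753 + 36.39186 = 55.01939

55.02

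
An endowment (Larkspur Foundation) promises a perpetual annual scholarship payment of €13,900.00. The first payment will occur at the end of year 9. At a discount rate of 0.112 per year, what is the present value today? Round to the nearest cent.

Value at end of year 8: C / r = €13,900.00 / 0.112 = €124,107.1429
Discount to today: PV = €124,107.1429 / (1 + 0.112)^8 = €124,107.1429 / 2.337967 = €53,083.37

€53083.37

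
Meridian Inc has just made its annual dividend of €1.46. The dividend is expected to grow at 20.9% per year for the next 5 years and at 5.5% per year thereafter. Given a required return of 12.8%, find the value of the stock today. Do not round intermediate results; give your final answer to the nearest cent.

€38.88

D_1 = 1.76514
D_2 = 2.13405
D_3 = 2.58007
D_4 = 3.11931
D_5 = 3.77124
Terminal value at year 5: TV = D_5×(1+g_2)/(r−g_2) = 3.97866/0.073 = 54.50219
P_0 = D_1/(1+r)^1 + D_2/(1+r)^2 + D_3/(1+r)^3 + D_4/(1+r)^4 + D_5/(1+r)^5 + TV/(1+r)^5
    = 1.56484 + 1.67721 + 1.79765 + 1.92673 + 2.06509 + 29.84479 = 38.87631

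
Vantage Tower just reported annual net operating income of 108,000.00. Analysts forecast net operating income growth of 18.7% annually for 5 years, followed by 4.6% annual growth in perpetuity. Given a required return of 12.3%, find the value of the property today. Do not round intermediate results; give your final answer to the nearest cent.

2575263.77

D_1 = 128196.00000
D_2 = 152168.65200
D_3 = 180624.18992
D_4 = 214400.91344
D_5 = 254493.88425
Terminal value at year 5: TV = D_5×(1+g_2)/(r−g_2) = 266200.60293/0.077 = 3457150.68739
P_0 = D_1/(1+r)^1 + D_2/(1+r)^2 + D_3/(1+r)^3 + D_4/(1+r)^4 + D_5/(1+r)^5 + TV/(1+r)^5
    = 114154.94212 + 120660.65565 + 127537.13113 + 134805.49835 + 142488.09131 + 1935617.44822 = 2575263.76678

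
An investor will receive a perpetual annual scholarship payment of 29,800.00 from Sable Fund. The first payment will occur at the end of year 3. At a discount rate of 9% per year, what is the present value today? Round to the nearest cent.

278689.60

Value at end of year 2: C / r = 29,800.00 / 0.09 = 331,111.1111
Discount to today: PV = 331,111.1111 / (1 + 0.09)^2 = 331,111.1111 / 1.188100 = 278,689.60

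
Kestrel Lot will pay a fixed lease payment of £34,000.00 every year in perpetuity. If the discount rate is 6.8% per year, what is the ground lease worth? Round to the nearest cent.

Level perpetuity: PV = C / r = £34,000.00 / 0.068 = £500,000.00

£500000.00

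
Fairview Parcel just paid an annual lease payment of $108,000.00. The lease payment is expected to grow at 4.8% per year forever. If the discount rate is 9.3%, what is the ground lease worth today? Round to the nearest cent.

$2515200.00

D₁ = D₀ × (1 + g) = $108,000.00 × 1.048 = $113,184.0000
Growing perpetuity: P = D₁ / (r − g) = $113,184.0000 / (0.093 − 0.048) = $2,515,200.00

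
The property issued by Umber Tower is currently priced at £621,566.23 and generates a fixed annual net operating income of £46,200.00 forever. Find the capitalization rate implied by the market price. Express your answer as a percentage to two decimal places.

P = C/r ⇒ r = C/P = £46,200.00/£621,566.23 = 0.074328

7.43%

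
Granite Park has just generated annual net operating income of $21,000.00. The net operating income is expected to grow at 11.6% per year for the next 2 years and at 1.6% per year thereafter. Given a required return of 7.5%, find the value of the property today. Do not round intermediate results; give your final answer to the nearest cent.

$434171.07

D_1 = 23436.00000
D_2 = 26154.57600
Terminal value at year 2: TV = D_2×(1+g_2)/(r−g_2) = 26573.04922/0.059 = 450390.66468
P_0 = D_1/(1+r)^1 + D_2/(1+r)^2 + TV/(1+r)^2
    = 21800.93023 + 22632.40757 + 389737.73039 = 434171.06819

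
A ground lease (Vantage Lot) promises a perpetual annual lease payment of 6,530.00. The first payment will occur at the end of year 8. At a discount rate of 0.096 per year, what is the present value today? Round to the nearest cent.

35807.01

Value at end of year 7: C / r = 6,530.00 / 0.096 = 68,020.8333
Discount to today: PV = 68,020.8333 / (1 + 0.096)^7 = 68,020.8333 / 1.899651 = 35,807.01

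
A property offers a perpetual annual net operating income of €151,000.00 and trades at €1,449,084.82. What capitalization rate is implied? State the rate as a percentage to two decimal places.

10.42%

P = C/r ⇒ r = C/P = €151,000.00/€1,449,084.82 = 0.104204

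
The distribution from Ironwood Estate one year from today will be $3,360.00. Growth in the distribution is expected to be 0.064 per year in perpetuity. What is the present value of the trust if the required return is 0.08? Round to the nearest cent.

$210000.00

Growing perpetuity: P = D₁ / (r − g) = $3,360.0000 / (0.08 − 0.064) = $210,000.00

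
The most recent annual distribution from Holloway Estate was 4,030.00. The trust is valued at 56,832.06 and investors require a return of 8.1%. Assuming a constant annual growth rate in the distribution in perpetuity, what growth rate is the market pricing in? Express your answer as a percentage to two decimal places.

0.94%

P = D₀(1+g)/(r−g) ⇒ P(r−g) = D₀(1+g) ⇒ g(P+D₀) = P·r − D₀
g = (P·r − D₀)/(P + D₀) = (56,832.06×0.081 − 4,030.00) / (56,832.06 + 4,030.00) = 0.009421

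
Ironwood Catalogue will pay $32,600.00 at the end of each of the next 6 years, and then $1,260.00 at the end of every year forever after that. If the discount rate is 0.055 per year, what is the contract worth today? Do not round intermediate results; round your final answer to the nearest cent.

PV of 6-year annuity: $32,600.00 × [1 − (1+0.055)^−6] / 0.055 = 162854.28806
Perpetuity value at year 6: $1,260.00 / 0.055 = 22909.09091
PV of perpetuity: 22909.09091 / (1+0.055)^6 = 16614.72272
Total PV = 162854.28806 + 16614.72272 = 179469.01078

$179469.01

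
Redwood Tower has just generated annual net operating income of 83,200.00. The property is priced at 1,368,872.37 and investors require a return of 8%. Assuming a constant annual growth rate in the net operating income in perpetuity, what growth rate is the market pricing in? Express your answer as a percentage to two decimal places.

1.81%

P = D₀(1+g)/(r−g) ⇒ P(r−g) = D₀(1+g) ⇒ g(P+D₀) = P·r − D₀
g = (P·r − D₀)/(P + D₀) = (1,368,872.37×0.08 − 83,200.00) / (1,368,872.37 + 83,200.00) = 0.018119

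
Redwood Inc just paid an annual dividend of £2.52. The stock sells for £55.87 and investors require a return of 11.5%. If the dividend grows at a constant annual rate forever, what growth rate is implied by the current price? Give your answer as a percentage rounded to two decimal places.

6.69%

P = D₀(1+g)/(r−g) ⇒ P(r−g) = D₀(1+g) ⇒ g(P+D₀) = P·r − D₀
g = (P·r − D₀)/(P + D₀) = (£55.87×0.115 − £2.52) / (£55.87 + £2.52) = 0.066879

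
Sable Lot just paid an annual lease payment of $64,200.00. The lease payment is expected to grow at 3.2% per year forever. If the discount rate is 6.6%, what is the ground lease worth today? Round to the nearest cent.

$1948658.82

D₁ = D₀ × (1 + g) = $64,200.00 × 1.032 = $66,254.4000
Growing perpetuity: P = D₁ / (r − g) = $66,254.4000 / (0.066 − 0.032) = $1,948,658.82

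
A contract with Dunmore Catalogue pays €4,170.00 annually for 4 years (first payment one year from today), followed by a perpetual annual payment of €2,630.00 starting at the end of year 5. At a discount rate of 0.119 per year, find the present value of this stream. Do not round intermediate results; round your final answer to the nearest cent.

PV of 4-year annuity: €4,170.00 × [1 − (1+0.119)^−4] / 0.119 = 12692.46865
Perpetuity value at year 4: €2,630.00 / 0.119 = 22100.84034
PV of perpetuity: 22100.84034 / (1+0.119)^4 = 14095.75819
Total PV = 12692.46865 + 14095.75819 = 26788.22684

€26788.23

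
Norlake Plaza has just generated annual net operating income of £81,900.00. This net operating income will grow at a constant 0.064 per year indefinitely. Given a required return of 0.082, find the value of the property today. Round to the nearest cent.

£4841200.00

D₁ = D₀ × (1 + g) = £81,900.00 × 1.064 = £87,141.6000
Growing perpetuity: P = D₁ / (r − g) = £87,141.6000 / (0.082 − 0.064) = £4,841,200.00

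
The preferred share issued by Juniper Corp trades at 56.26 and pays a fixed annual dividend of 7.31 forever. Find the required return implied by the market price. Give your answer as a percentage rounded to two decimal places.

P = C/r ⇒ r = C/P = 7.31/56.26 = 0.129932

12.99%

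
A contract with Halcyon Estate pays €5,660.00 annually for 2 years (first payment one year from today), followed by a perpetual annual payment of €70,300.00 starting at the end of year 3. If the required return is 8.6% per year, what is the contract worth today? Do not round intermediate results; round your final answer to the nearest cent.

PV of 2-year annuity: €5,660.00 × [1 − (1+0.086)^−2] / 0.086 = 10010.85301
Perpetuity value at year 2: €70,300.00 / 0.086 = 817441.86047
PV of perpetuity: 817441.86047 / (1+0.086)^2 = 693102.11368
Total PV = 10010.85301 + 693102.11368 = 703112.96669

€703112.97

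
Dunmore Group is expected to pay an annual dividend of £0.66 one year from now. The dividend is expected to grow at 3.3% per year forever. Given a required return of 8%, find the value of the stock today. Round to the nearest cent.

Growing perpetuity: P = D₁ / (r − g) = £0.6600 / (0.08 − 0.033) = £14.04

£14.04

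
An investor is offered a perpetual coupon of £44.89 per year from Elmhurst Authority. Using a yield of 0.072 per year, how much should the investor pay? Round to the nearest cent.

£623.47

Level perpetuity: PV = C / r = £44.89 / 0.072 = £623.47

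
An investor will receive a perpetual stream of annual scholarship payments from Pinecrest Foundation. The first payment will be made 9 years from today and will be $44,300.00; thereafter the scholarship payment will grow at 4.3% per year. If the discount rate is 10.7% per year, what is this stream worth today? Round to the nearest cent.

$306932.44

Value at end of year 8: C₁ / (r − g) = $44,300.00 / (0.107 − 0.043) = $692,187.5000
Discount to today: PV = $692,187.5000 / (1 + 0.107)^8 = $692,187.5000 / 2.255179 = $306,932.44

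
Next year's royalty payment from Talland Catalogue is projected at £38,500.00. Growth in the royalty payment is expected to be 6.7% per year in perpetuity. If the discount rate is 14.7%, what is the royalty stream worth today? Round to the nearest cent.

£481250.00

Growing perpetuity: P = D₁ / (r − g) = £38,500.0000 / (0.147 − 0.067) = £481,250.00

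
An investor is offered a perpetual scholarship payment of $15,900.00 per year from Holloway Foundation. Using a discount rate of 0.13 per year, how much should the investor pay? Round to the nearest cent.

Level perpetuity: PV = C / r = $15,900.00 / 0.13 = $122,307.69

$122307.69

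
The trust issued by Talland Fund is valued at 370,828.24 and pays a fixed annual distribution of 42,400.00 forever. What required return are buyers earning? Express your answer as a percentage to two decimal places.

P = C/r ⇒ r = C/P = 42,400.00/370,828.24 = 0.114339

11.43%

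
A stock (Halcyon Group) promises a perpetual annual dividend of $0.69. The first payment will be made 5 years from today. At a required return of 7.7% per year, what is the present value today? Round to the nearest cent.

Value at end of year 4: C / r = $0.69 / 0.077 = $8.9610
Discount to today: PV = $8.9610 / (1 + 0.077)^4 = $8.9610 / 1.345435 = $6.66

$6.66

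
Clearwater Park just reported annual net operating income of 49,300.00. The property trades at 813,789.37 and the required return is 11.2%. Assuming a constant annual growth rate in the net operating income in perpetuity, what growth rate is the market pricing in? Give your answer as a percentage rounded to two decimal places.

P = D₀(1+g)/(r−g) ⇒ P(r−g) = D₀(1+g) ⇒ g(P+D₀) = P·r − D₀
g = (P·r − D₀)/(P + D₀) = (813,789.37×0.112 − 49,300.00) / (813,789.37 + 49,300.00) = 0.048482

4.85%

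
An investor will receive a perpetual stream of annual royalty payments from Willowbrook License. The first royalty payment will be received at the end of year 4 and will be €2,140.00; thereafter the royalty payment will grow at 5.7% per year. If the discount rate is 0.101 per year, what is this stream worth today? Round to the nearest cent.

Value at end of year 3: C₁ / (r − g) = €2,140.00 / (0.101 − 0.057) = €48,636.3636
Discount to today: PV = €48,636.3636 / (1 + 0.101)^3 = €48,636.3636 / 1.334633 = €36,441.74

€36441.74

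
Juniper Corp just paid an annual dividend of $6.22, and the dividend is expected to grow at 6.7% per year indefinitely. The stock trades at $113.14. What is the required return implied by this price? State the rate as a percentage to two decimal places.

D₁ = $6.22 × 1.067 = $6.6367
P = D₁/(r − g) ⇒ r = D₁/P + g = $6.6367/$113.14 + 0.067 = 0.058660 + 0.067 = 0.125660

12.57%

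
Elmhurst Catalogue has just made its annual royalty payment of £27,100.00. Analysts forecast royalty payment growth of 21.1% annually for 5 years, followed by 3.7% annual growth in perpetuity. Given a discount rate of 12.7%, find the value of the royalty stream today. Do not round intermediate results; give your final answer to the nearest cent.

£616290.54

D_1 = 32818.10000
D_2 = 39742.71910
D_3 = 48128.43283
D_4 = 58283.53216
D_5 = 70581.35744
Terminal value at year 5: TV = D_5×(1+g_2)/(r−g_2) = 73192.86767/0.09 = 813254.08520
P_0 = D_1/(1+r)^1 + D_2/(1+r)^2 + D_3/(1+r)^3 + D_4/(1+r)^4 + D_5/(1+r)^5 + TV/(1+r)^5
    = 29119.87578 + 31290.30130 + 33622.49767 + 36128.52234 + 38821.33146 + 447308.00804 = 616290.53659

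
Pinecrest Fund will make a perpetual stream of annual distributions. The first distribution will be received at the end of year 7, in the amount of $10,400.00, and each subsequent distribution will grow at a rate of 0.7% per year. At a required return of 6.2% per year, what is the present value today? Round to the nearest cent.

$131802.47

Value at end of year 6: C₁ / (r − g) = $10,400.00 / (0.062 − 0.007) = $189,090.9091
Discount to today: PV = $189,090.9091 / (1 + 0.062)^6 = $189,090.9091 / 1.434654 = $131,802.47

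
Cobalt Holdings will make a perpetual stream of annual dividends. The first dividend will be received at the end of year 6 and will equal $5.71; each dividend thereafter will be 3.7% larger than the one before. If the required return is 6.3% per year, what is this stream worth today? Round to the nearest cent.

Value at end of year 5: C₁ / (r − g) = $5.71 / (0.063 − 0.037) = $219.6154
Discount to today: PV = $219.6154 / (1 + 0.063)^5 = $219.6154 / 1.357270 = $161.81

$161.81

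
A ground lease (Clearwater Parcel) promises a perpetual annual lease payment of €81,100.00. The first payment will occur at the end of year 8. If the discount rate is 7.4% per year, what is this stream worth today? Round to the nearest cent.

€664904.34

Value at end of year 7: C / r = €81,100.00 / 0.074 = €1,095,945.9459
Discount to today: PV = €1,095,945.9459 / (1 + 0.074)^7 = €1,095,945.9459 / 1.648276 = €664,904.34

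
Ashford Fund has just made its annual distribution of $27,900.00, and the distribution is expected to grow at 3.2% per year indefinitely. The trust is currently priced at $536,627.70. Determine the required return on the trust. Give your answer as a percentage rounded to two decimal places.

D₁ = $27,900.00 × 1.032 = $28,792.8000
P = D₁/(r − g) ⇒ r = D₁/P + g = $28,792.8000/$536,627.70 + 0.032 = 0.053655 + 0.032 = 0.085655

8.57%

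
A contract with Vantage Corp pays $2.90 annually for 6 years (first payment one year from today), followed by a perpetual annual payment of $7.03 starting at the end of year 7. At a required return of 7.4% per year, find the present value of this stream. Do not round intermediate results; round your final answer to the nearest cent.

$75.55

PV of 6-year annuity: $2.90 × [1 − (1+0.074)^−6] / 0.074 = 13.65391
Perpetuity value at year 6: $7.03 / 0.074 = 95.00000
PV of perpetuity: 95.00000 / (1+0.074)^6 = 61.90104
Total PV = 13.65391 + 61.90104 = 75.55495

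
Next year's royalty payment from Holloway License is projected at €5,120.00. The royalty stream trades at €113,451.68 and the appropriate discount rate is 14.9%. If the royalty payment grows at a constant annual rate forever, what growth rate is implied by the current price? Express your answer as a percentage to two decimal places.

10.39%

P = D₁/(r−g) ⇒ g = r − D₁/P = 0.149 − €5,120.00/€113,451.68 = 0.103871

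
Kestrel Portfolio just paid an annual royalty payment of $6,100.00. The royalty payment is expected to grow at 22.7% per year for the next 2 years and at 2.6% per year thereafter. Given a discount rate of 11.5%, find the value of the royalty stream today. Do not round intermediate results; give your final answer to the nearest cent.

$99257.98

D_1 = 7484.70000
D_2 = 9183.72690
Terminal value at year 2: TV = D_2×(1+g_2)/(r−g_2) = 9422.50380/0.089 = 105870.82921
P_0 = D_1/(1+r)^1 + D_2/(1+r)^2 + TV/(1+r)^2
    = 6712.73543 + 7387.01916 + 85158.22092 = 99257.97551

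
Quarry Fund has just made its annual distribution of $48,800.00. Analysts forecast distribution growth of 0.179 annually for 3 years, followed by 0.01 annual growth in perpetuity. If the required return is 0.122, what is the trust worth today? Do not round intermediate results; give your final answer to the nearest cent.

D_1 = 57535.20000
D_2 = 67834.00080
D_3 = 79976.28694
Terminal value at year 3: TV = D_3×(1+g_2)/(r−g_2) = 80776.04981/0.112 = 721214.73047
P_0 = D_1/(1+r)^1 + D_2/(1+r)^2 + D_3/(1+r)^3 + TV/(1+r)^3
    = 51279.14439 + 53884.23461 + 56621.66899 + 510606.12211 = 672391.17009

$672391.17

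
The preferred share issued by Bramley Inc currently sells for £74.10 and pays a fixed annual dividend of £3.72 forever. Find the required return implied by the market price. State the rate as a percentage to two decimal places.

P = C/r ⇒ r = C/P = £3.72/£74.10 = 0.050202

5.02%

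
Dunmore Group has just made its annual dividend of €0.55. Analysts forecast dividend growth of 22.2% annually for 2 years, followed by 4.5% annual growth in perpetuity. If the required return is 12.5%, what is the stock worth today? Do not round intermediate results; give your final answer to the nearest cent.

D_1 = 0.67210
D_2 = 0.82131
Terminal value at year 2: TV = D_2×(1+g_2)/(r−g_2) = 0.85826/0.08 = 10.72831
P_0 = D_1/(1+r)^1 + D_2/(1+r)^2 + TV/(1+r)^2
    = 0.59742 + 0.64893 + 8.47669 = 9.72305

€9.72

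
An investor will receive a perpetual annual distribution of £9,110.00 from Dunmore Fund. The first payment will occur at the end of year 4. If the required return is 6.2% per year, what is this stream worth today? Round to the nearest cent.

Value at end of year 3: C / r = £9,110.00 / 0.062 = £146,935.4839
Discount to today: PV = £146,935.4839 / (1 + 0.062)^3 = £146,935.4839 / 1.197770 = £122,674.17

£122674.17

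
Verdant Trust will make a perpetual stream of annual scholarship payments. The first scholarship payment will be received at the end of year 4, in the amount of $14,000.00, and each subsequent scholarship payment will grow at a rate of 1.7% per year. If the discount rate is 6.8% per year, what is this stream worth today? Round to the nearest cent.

Value at end of year 3: C₁ / (r − g) = $14,000.00 / (0.068 − 0.017) = $274,509.8039
Discount to today: PV = $274,509.8039 / (1 + 0.068)^3 = $274,509.8039 / 1.218186 = $225,343.02

$225343.02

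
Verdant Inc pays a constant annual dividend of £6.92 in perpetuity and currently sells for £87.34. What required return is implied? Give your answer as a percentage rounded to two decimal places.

P = C/r ⇒ r = C/P = £6.92/£87.34 = 0.079231

7.92%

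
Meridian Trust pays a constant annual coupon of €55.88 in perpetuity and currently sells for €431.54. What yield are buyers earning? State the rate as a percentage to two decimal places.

12.95%

P = C/r ⇒ r = C/P = €55.88/€431.54 = 0.129490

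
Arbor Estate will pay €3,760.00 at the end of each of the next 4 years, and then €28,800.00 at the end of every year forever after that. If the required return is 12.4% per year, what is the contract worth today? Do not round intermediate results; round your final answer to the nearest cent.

€156839.15

PV of 4-year annuity: €3,760.00 × [1 − (1+0.124)^−4] / 0.124 = 11324.88548
Perpetuity value at year 4: €28,800.00 / 0.124 = 232258.06452
PV of perpetuity: 232258.06452 / (1+0.124)^4 = 145514.26087
Total PV = 11324.88548 + 145514.26087 = 156839.14634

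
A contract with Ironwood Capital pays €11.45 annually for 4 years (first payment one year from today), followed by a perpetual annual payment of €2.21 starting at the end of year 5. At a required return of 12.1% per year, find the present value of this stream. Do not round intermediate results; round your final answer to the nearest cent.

PV of 4-year annuity: €11.45 × [1 − (1+0.121)^−4] / 0.121 = 34.70453
Perpetuity value at year 4: €2.21 / 0.121 = 18.26446
PV of perpetuity: 18.26446 / (1+0.121)^4 = 11.56603
Total PV = 34.70453 + 11.56603 = 46.27056

€46.27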